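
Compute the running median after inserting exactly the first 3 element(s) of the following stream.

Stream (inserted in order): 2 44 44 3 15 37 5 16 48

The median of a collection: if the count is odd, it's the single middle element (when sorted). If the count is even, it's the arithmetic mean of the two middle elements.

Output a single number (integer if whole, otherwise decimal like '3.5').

Step 1: insert 2 -> lo=[2] (size 1, max 2) hi=[] (size 0) -> median=2
Step 2: insert 44 -> lo=[2] (size 1, max 2) hi=[44] (size 1, min 44) -> median=23
Step 3: insert 44 -> lo=[2, 44] (size 2, max 44) hi=[44] (size 1, min 44) -> median=44

Answer: 44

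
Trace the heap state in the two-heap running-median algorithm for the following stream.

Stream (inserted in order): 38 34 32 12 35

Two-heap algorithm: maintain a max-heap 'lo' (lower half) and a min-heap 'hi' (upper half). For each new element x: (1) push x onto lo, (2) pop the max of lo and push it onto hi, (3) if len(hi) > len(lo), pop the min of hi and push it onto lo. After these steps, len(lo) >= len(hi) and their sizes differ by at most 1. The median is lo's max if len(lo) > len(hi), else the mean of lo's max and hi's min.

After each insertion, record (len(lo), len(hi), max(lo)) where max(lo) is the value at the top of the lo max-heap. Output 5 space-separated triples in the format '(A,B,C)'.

Step 1: insert 38 -> lo=[38] hi=[] -> (len(lo)=1, len(hi)=0, max(lo)=38)
Step 2: insert 34 -> lo=[34] hi=[38] -> (len(lo)=1, len(hi)=1, max(lo)=34)
Step 3: insert 32 -> lo=[32, 34] hi=[38] -> (len(lo)=2, len(hi)=1, max(lo)=34)
Step 4: insert 12 -> lo=[12, 32] hi=[34, 38] -> (len(lo)=2, len(hi)=2, max(lo)=32)
Step 5: insert 35 -> lo=[12, 32, 34] hi=[35, 38] -> (len(lo)=3, len(hi)=2, max(lo)=34)

Answer: (1,0,38) (1,1,34) (2,1,34) (2,2,32) (3,2,34)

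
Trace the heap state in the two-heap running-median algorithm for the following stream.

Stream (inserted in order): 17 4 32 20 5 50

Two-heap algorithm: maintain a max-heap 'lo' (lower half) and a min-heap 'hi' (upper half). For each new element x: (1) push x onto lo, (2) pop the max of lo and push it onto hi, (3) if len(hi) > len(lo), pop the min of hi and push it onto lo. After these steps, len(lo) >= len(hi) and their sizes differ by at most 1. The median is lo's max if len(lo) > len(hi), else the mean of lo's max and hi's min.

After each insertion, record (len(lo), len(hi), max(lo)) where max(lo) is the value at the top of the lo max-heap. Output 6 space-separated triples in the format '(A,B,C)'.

Step 1: insert 17 -> lo=[17] hi=[] -> (len(lo)=1, len(hi)=0, max(lo)=17)
Step 2: insert 4 -> lo=[4] hi=[17] -> (len(lo)=1, len(hi)=1, max(lo)=4)
Step 3: insert 32 -> lo=[4, 17] hi=[32] -> (len(lo)=2, len(hi)=1, max(lo)=17)
Step 4: insert 20 -> lo=[4, 17] hi=[20, 32] -> (len(lo)=2, len(hi)=2, max(lo)=17)
Step 5: insert 5 -> lo=[4, 5, 17] hi=[20, 32] -> (len(lo)=3, len(hi)=2, max(lo)=17)
Step 6: insert 50 -> lo=[4, 5, 17] hi=[20, 32, 50] -> (len(lo)=3, len(hi)=3, max(lo)=17)

Answer: (1,0,17) (1,1,4) (2,1,17) (2,2,17) (3,2,17) (3,3,17)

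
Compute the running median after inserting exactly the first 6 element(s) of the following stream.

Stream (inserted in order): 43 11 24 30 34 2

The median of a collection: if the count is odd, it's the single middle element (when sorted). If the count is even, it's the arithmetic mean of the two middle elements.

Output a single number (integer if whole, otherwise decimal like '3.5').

Step 1: insert 43 -> lo=[43] (size 1, max 43) hi=[] (size 0) -> median=43
Step 2: insert 11 -> lo=[11] (size 1, max 11) hi=[43] (size 1, min 43) -> median=27
Step 3: insert 24 -> lo=[11, 24] (size 2, max 24) hi=[43] (size 1, min 43) -> median=24
Step 4: insert 30 -> lo=[11, 24] (size 2, max 24) hi=[30, 43] (size 2, min 30) -> median=27
Step 5: insert 34 -> lo=[11, 24, 30] (size 3, max 30) hi=[34, 43] (size 2, min 34) -> median=30
Step 6: insert 2 -> lo=[2, 11, 24] (size 3, max 24) hi=[30, 34, 43] (size 3, min 30) -> median=27

Answer: 27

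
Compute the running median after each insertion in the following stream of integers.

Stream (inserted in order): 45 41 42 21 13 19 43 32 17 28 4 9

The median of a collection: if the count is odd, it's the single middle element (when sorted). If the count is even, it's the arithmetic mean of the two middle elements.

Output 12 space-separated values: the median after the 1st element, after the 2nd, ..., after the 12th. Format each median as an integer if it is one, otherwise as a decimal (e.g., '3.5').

Step 1: insert 45 -> lo=[45] (size 1, max 45) hi=[] (size 0) -> median=45
Step 2: insert 41 -> lo=[41] (size 1, max 41) hi=[45] (size 1, min 45) -> median=43
Step 3: insert 42 -> lo=[41, 42] (size 2, max 42) hi=[45] (size 1, min 45) -> median=42
Step 4: insert 21 -> lo=[21, 41] (size 2, max 41) hi=[42, 45] (size 2, min 42) -> median=41.5
Step 5: insert 13 -> lo=[13, 21, 41] (size 3, max 41) hi=[42, 45] (size 2, min 42) -> median=41
Step 6: insert 19 -> lo=[13, 19, 21] (size 3, max 21) hi=[41, 42, 45] (size 3, min 41) -> median=31
Step 7: insert 43 -> lo=[13, 19, 21, 41] (size 4, max 41) hi=[42, 43, 45] (size 3, min 42) -> median=41
Step 8: insert 32 -> lo=[13, 19, 21, 32] (size 4, max 32) hi=[41, 42, 43, 45] (size 4, min 41) -> median=36.5
Step 9: insert 17 -> lo=[13, 17, 19, 21, 32] (size 5, max 32) hi=[41, 42, 43, 45] (size 4, min 41) -> median=32
Step 10: insert 28 -> lo=[13, 17, 19, 21, 28] (size 5, max 28) hi=[32, 41, 42, 43, 45] (size 5, min 32) -> median=30
Step 11: insert 4 -> lo=[4, 13, 17, 19, 21, 28] (size 6, max 28) hi=[32, 41, 42, 43, 45] (size 5, min 32) -> median=28
Step 12: insert 9 -> lo=[4, 9, 13, 17, 19, 21] (size 6, max 21) hi=[28, 32, 41, 42, 43, 45] (size 6, min 28) -> median=24.5

Answer: 45 43 42 41.5 41 31 41 36.5 32 30 28 24.5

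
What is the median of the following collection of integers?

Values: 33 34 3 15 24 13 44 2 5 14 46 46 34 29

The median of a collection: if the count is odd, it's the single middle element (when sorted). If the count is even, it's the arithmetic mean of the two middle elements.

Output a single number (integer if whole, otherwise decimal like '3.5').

Answer: 26.5

Derivation:
Step 1: insert 33 -> lo=[33] (size 1, max 33) hi=[] (size 0) -> median=33
Step 2: insert 34 -> lo=[33] (size 1, max 33) hi=[34] (size 1, min 34) -> median=33.5
Step 3: insert 3 -> lo=[3, 33] (size 2, max 33) hi=[34] (size 1, min 34) -> median=33
Step 4: insert 15 -> lo=[3, 15] (size 2, max 15) hi=[33, 34] (size 2, min 33) -> median=24
Step 5: insert 24 -> lo=[3, 15, 24] (size 3, max 24) hi=[33, 34] (size 2, min 33) -> median=24
Step 6: insert 13 -> lo=[3, 13, 15] (size 3, max 15) hi=[24, 33, 34] (size 3, min 24) -> median=19.5
Step 7: insert 44 -> lo=[3, 13, 15, 24] (size 4, max 24) hi=[33, 34, 44] (size 3, min 33) -> median=24
Step 8: insert 2 -> lo=[2, 3, 13, 15] (size 4, max 15) hi=[24, 33, 34, 44] (size 4, min 24) -> median=19.5
Step 9: insert 5 -> lo=[2, 3, 5, 13, 15] (size 5, max 15) hi=[24, 33, 34, 44] (size 4, min 24) -> median=15
Step 10: insert 14 -> lo=[2, 3, 5, 13, 14] (size 5, max 14) hi=[15, 24, 33, 34, 44] (size 5, min 15) -> median=14.5
Step 11: insert 46 -> lo=[2, 3, 5, 13, 14, 15] (size 6, max 15) hi=[24, 33, 34, 44, 46] (size 5, min 24) -> median=15
Step 12: insert 46 -> lo=[2, 3, 5, 13, 14, 15] (size 6, max 15) hi=[24, 33, 34, 44, 46, 46] (size 6, min 24) -> median=19.5
Step 13: insert 34 -> lo=[2, 3, 5, 13, 14, 15, 24] (size 7, max 24) hi=[33, 34, 34, 44, 46, 46] (size 6, min 33) -> median=24
Step 14: insert 29 -> lo=[2, 3, 5, 13, 14, 15, 24] (size 7, max 24) hi=[29, 33, 34, 34, 44, 46, 46] (size 7, min 29) -> median=26.5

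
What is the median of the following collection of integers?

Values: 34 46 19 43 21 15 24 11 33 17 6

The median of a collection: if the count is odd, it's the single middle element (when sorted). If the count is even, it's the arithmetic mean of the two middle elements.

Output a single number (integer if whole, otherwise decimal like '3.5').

Step 1: insert 34 -> lo=[34] (size 1, max 34) hi=[] (size 0) -> median=34
Step 2: insert 46 -> lo=[34] (size 1, max 34) hi=[46] (size 1, min 46) -> median=40
Step 3: insert 19 -> lo=[19, 34] (size 2, max 34) hi=[46] (size 1, min 46) -> median=34
Step 4: insert 43 -> lo=[19, 34] (size 2, max 34) hi=[43, 46] (size 2, min 43) -> median=38.5
Step 5: insert 21 -> lo=[19, 21, 34] (size 3, max 34) hi=[43, 46] (size 2, min 43) -> median=34
Step 6: insert 15 -> lo=[15, 19, 21] (size 3, max 21) hi=[34, 43, 46] (size 3, min 34) -> median=27.5
Step 7: insert 24 -> lo=[15, 19, 21, 24] (size 4, max 24) hi=[34, 43, 46] (size 3, min 34) -> median=24
Step 8: insert 11 -> lo=[11, 15, 19, 21] (size 4, max 21) hi=[24, 34, 43, 46] (size 4, min 24) -> median=22.5
Step 9: insert 33 -> lo=[11, 15, 19, 21, 24] (size 5, max 24) hi=[33, 34, 43, 46] (size 4, min 33) -> median=24
Step 10: insert 17 -> lo=[11, 15, 17, 19, 21] (size 5, max 21) hi=[24, 33, 34, 43, 46] (size 5, min 24) -> median=22.5
Step 11: insert 6 -> lo=[6, 11, 15, 17, 19, 21] (size 6, max 21) hi=[24, 33, 34, 43, 46] (size 5, min 24) -> median=21

Answer: 21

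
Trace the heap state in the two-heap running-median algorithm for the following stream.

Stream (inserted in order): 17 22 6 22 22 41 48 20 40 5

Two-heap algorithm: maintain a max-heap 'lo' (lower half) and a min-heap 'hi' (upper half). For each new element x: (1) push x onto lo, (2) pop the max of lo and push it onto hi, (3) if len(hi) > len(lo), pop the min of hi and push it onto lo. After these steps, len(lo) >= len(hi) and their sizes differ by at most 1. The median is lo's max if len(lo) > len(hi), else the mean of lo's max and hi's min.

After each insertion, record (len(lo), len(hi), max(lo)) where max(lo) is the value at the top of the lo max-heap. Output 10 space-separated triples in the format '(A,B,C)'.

Step 1: insert 17 -> lo=[17] hi=[] -> (len(lo)=1, len(hi)=0, max(lo)=17)
Step 2: insert 22 -> lo=[17] hi=[22] -> (len(lo)=1, len(hi)=1, max(lo)=17)
Step 3: insert 6 -> lo=[6, 17] hi=[22] -> (len(lo)=2, len(hi)=1, max(lo)=17)
Step 4: insert 22 -> lo=[6, 17] hi=[22, 22] -> (len(lo)=2, len(hi)=2, max(lo)=17)
Step 5: insert 22 -> lo=[6, 17, 22] hi=[22, 22] -> (len(lo)=3, len(hi)=2, max(lo)=22)
Step 6: insert 41 -> lo=[6, 17, 22] hi=[22, 22, 41] -> (len(lo)=3, len(hi)=3, max(lo)=22)
Step 7: insert 48 -> lo=[6, 17, 22, 22] hi=[22, 41, 48] -> (len(lo)=4, len(hi)=3, max(lo)=22)
Step 8: insert 20 -> lo=[6, 17, 20, 22] hi=[22, 22, 41, 48] -> (len(lo)=4, len(hi)=4, max(lo)=22)
Step 9: insert 40 -> lo=[6, 17, 20, 22, 22] hi=[22, 40, 41, 48] -> (len(lo)=5, len(hi)=4, max(lo)=22)
Step 10: insert 5 -> lo=[5, 6, 17, 20, 22] hi=[22, 22, 40, 41, 48] -> (len(lo)=5, len(hi)=5, max(lo)=22)

Answer: (1,0,17) (1,1,17) (2,1,17) (2,2,17) (3,2,22) (3,3,22) (4,3,22) (4,4,22) (5,4,22) (5,5,22)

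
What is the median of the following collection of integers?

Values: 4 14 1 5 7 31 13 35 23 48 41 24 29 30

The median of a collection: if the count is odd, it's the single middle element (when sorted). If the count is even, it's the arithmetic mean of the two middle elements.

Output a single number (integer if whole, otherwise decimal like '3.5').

Step 1: insert 4 -> lo=[4] (size 1, max 4) hi=[] (size 0) -> median=4
Step 2: insert 14 -> lo=[4] (size 1, max 4) hi=[14] (size 1, min 14) -> median=9
Step 3: insert 1 -> lo=[1, 4] (size 2, max 4) hi=[14] (size 1, min 14) -> median=4
Step 4: insert 5 -> lo=[1, 4] (size 2, max 4) hi=[5, 14] (size 2, min 5) -> median=4.5
Step 5: insert 7 -> lo=[1, 4, 5] (size 3, max 5) hi=[7, 14] (size 2, min 7) -> median=5
Step 6: insert 31 -> lo=[1, 4, 5] (size 3, max 5) hi=[7, 14, 31] (size 3, min 7) -> median=6
Step 7: insert 13 -> lo=[1, 4, 5, 7] (size 4, max 7) hi=[13, 14, 31] (size 3, min 13) -> median=7
Step 8: insert 35 -> lo=[1, 4, 5, 7] (size 4, max 7) hi=[13, 14, 31, 35] (size 4, min 13) -> median=10
Step 9: insert 23 -> lo=[1, 4, 5, 7, 13] (size 5, max 13) hi=[14, 23, 31, 35] (size 4, min 14) -> median=13
Step 10: insert 48 -> lo=[1, 4, 5, 7, 13] (size 5, max 13) hi=[14, 23, 31, 35, 48] (size 5, min 14) -> median=13.5
Step 11: insert 41 -> lo=[1, 4, 5, 7, 13, 14] (size 6, max 14) hi=[23, 31, 35, 41, 48] (size 5, min 23) -> median=14
Step 12: insert 24 -> lo=[1, 4, 5, 7, 13, 14] (size 6, max 14) hi=[23, 24, 31, 35, 41, 48] (size 6, min 23) -> median=18.5
Step 13: insert 29 -> lo=[1, 4, 5, 7, 13, 14, 23] (size 7, max 23) hi=[24, 29, 31, 35, 41, 48] (size 6, min 24) -> median=23
Step 14: insert 30 -> lo=[1, 4, 5, 7, 13, 14, 23] (size 7, max 23) hi=[24, 29, 30, 31, 35, 41, 48] (size 7, min 24) -> median=23.5

Answer: 23.5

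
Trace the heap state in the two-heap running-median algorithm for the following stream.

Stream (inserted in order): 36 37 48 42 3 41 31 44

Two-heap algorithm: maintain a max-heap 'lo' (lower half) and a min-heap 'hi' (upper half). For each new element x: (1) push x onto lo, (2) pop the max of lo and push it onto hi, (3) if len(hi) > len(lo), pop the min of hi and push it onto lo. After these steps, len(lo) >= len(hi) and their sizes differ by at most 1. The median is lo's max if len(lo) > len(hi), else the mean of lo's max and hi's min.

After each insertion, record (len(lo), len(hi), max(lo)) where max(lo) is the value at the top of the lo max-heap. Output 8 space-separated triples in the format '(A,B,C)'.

Step 1: insert 36 -> lo=[36] hi=[] -> (len(lo)=1, len(hi)=0, max(lo)=36)
Step 2: insert 37 -> lo=[36] hi=[37] -> (len(lo)=1, len(hi)=1, max(lo)=36)
Step 3: insert 48 -> lo=[36, 37] hi=[48] -> (len(lo)=2, len(hi)=1, max(lo)=37)
Step 4: insert 42 -> lo=[36, 37] hi=[42, 48] -> (len(lo)=2, len(hi)=2, max(lo)=37)
Step 5: insert 3 -> lo=[3, 36, 37] hi=[42, 48] -> (len(lo)=3, len(hi)=2, max(lo)=37)
Step 6: insert 41 -> lo=[3, 36, 37] hi=[41, 42, 48] -> (len(lo)=3, len(hi)=3, max(lo)=37)
Step 7: insert 31 -> lo=[3, 31, 36, 37] hi=[41, 42, 48] -> (len(lo)=4, len(hi)=3, max(lo)=37)
Step 8: insert 44 -> lo=[3, 31, 36, 37] hi=[41, 42, 44, 48] -> (len(lo)=4, len(hi)=4, max(lo)=37)

Answer: (1,0,36) (1,1,36) (2,1,37) (2,2,37) (3,2,37) (3,3,37) (4,3,37) (4,4,37)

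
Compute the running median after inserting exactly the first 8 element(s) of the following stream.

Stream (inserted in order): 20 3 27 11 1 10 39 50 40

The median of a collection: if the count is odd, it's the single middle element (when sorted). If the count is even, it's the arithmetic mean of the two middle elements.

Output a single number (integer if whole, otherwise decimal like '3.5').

Step 1: insert 20 -> lo=[20] (size 1, max 20) hi=[] (size 0) -> median=20
Step 2: insert 3 -> lo=[3] (size 1, max 3) hi=[20] (size 1, min 20) -> median=11.5
Step 3: insert 27 -> lo=[3, 20] (size 2, max 20) hi=[27] (size 1, min 27) -> median=20
Step 4: insert 11 -> lo=[3, 11] (size 2, max 11) hi=[20, 27] (size 2, min 20) -> median=15.5
Step 5: insert 1 -> lo=[1, 3, 11] (size 3, max 11) hi=[20, 27] (size 2, min 20) -> median=11
Step 6: insert 10 -> lo=[1, 3, 10] (size 3, max 10) hi=[11, 20, 27] (size 3, min 11) -> median=10.5
Step 7: insert 39 -> lo=[1, 3, 10, 11] (size 4, max 11) hi=[20, 27, 39] (size 3, min 20) -> median=11
Step 8: insert 50 -> lo=[1, 3, 10, 11] (size 4, max 11) hi=[20, 27, 39, 50] (size 4, min 20) -> median=15.5

Answer: 15.5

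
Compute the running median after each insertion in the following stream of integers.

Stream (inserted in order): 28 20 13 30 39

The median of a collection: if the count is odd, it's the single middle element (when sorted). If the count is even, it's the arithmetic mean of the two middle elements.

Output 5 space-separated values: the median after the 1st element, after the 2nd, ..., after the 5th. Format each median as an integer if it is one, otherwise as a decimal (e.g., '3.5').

Answer: 28 24 20 24 28

Derivation:
Step 1: insert 28 -> lo=[28] (size 1, max 28) hi=[] (size 0) -> median=28
Step 2: insert 20 -> lo=[20] (size 1, max 20) hi=[28] (size 1, min 28) -> median=24
Step 3: insert 13 -> lo=[13, 20] (size 2, max 20) hi=[28] (size 1, min 28) -> median=20
Step 4: insert 30 -> lo=[13, 20] (size 2, max 20) hi=[28, 30] (size 2, min 28) -> median=24
Step 5: insert 39 -> lo=[13, 20, 28] (size 3, max 28) hi=[30, 39] (size 2, min 30) -> median=28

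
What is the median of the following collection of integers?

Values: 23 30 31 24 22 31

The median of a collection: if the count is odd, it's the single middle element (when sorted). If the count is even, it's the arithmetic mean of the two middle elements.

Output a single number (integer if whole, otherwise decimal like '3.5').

Step 1: insert 23 -> lo=[23] (size 1, max 23) hi=[] (size 0) -> median=23
Step 2: insert 30 -> lo=[23] (size 1, max 23) hi=[30] (size 1, min 30) -> median=26.5
Step 3: insert 31 -> lo=[23, 30] (size 2, max 30) hi=[31] (size 1, min 31) -> median=30
Step 4: insert 24 -> lo=[23, 24] (size 2, max 24) hi=[30, 31] (size 2, min 30) -> median=27
Step 5: insert 22 -> lo=[22, 23, 24] (size 3, max 24) hi=[30, 31] (size 2, min 30) -> median=24
Step 6: insert 31 -> lo=[22, 23, 24] (size 3, max 24) hi=[30, 31, 31] (size 3, min 30) -> median=27

Answer: 27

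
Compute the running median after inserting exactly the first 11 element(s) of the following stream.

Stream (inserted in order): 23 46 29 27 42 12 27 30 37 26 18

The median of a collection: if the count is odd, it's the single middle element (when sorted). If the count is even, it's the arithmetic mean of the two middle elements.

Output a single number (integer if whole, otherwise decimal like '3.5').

Step 1: insert 23 -> lo=[23] (size 1, max 23) hi=[] (size 0) -> median=23
Step 2: insert 46 -> lo=[23] (size 1, max 23) hi=[46] (size 1, min 46) -> median=34.5
Step 3: insert 29 -> lo=[23, 29] (size 2, max 29) hi=[46] (size 1, min 46) -> median=29
Step 4: insert 27 -> lo=[23, 27] (size 2, max 27) hi=[29, 46] (size 2, min 29) -> median=28
Step 5: insert 42 -> lo=[23, 27, 29] (size 3, max 29) hi=[42, 46] (size 2, min 42) -> median=29
Step 6: insert 12 -> lo=[12, 23, 27] (size 3, max 27) hi=[29, 42, 46] (size 3, min 29) -> median=28
Step 7: insert 27 -> lo=[12, 23, 27, 27] (size 4, max 27) hi=[29, 42, 46] (size 3, min 29) -> median=27
Step 8: insert 30 -> lo=[12, 23, 27, 27] (size 4, max 27) hi=[29, 30, 42, 46] (size 4, min 29) -> median=28
Step 9: insert 37 -> lo=[12, 23, 27, 27, 29] (size 5, max 29) hi=[30, 37, 42, 46] (size 4, min 30) -> median=29
Step 10: insert 26 -> lo=[12, 23, 26, 27, 27] (size 5, max 27) hi=[29, 30, 37, 42, 46] (size 5, min 29) -> median=28
Step 11: insert 18 -> lo=[12, 18, 23, 26, 27, 27] (size 6, max 27) hi=[29, 30, 37, 42, 46] (size 5, min 29) -> median=27

Answer: 27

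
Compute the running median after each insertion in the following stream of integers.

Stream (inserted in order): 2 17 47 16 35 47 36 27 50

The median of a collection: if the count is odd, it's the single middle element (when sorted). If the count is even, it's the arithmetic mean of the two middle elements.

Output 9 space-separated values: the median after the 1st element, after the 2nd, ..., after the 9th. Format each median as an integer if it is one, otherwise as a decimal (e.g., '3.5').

Answer: 2 9.5 17 16.5 17 26 35 31 35

Derivation:
Step 1: insert 2 -> lo=[2] (size 1, max 2) hi=[] (size 0) -> median=2
Step 2: insert 17 -> lo=[2] (size 1, max 2) hi=[17] (size 1, min 17) -> median=9.5
Step 3: insert 47 -> lo=[2, 17] (size 2, max 17) hi=[47] (size 1, min 47) -> median=17
Step 4: insert 16 -> lo=[2, 16] (size 2, max 16) hi=[17, 47] (size 2, min 17) -> median=16.5
Step 5: insert 35 -> lo=[2, 16, 17] (size 3, max 17) hi=[35, 47] (size 2, min 35) -> median=17
Step 6: insert 47 -> lo=[2, 16, 17] (size 3, max 17) hi=[35, 47, 47] (size 3, min 35) -> median=26
Step 7: insert 36 -> lo=[2, 16, 17, 35] (size 4, max 35) hi=[36, 47, 47] (size 3, min 36) -> median=35
Step 8: insert 27 -> lo=[2, 16, 17, 27] (size 4, max 27) hi=[35, 36, 47, 47] (size 4, min 35) -> median=31
Step 9: insert 50 -> lo=[2, 16, 17, 27, 35] (size 5, max 35) hi=[36, 47, 47, 50] (size 4, min 36) -> median=35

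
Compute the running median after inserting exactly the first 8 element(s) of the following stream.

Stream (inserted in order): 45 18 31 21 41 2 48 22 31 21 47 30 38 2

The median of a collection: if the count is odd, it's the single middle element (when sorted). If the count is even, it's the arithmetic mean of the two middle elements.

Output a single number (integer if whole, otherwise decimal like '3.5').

Step 1: insert 45 -> lo=[45] (size 1, max 45) hi=[] (size 0) -> median=45
Step 2: insert 18 -> lo=[18] (size 1, max 18) hi=[45] (size 1, min 45) -> median=31.5
Step 3: insert 31 -> lo=[18, 31] (size 2, max 31) hi=[45] (size 1, min 45) -> median=31
Step 4: insert 21 -> lo=[18, 21] (size 2, max 21) hi=[31, 45] (size 2, min 31) -> median=26
Step 5: insert 41 -> lo=[18, 21, 31] (size 3, max 31) hi=[41, 45] (size 2, min 41) -> median=31
Step 6: insert 2 -> lo=[2, 18, 21] (size 3, max 21) hi=[31, 41, 45] (size 3, min 31) -> median=26
Step 7: insert 48 -> lo=[2, 18, 21, 31] (size 4, max 31) hi=[41, 45, 48] (size 3, min 41) -> median=31
Step 8: insert 22 -> lo=[2, 18, 21, 22] (size 4, max 22) hi=[31, 41, 45, 48] (size 4, min 31) -> median=26.5

Answer: 26.5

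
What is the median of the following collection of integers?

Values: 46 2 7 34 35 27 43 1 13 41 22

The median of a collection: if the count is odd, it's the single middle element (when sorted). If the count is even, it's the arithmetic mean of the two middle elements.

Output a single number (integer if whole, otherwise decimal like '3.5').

Step 1: insert 46 -> lo=[46] (size 1, max 46) hi=[] (size 0) -> median=46
Step 2: insert 2 -> lo=[2] (size 1, max 2) hi=[46] (size 1, min 46) -> median=24
Step 3: insert 7 -> lo=[2, 7] (size 2, max 7) hi=[46] (size 1, min 46) -> median=7
Step 4: insert 34 -> lo=[2, 7] (size 2, max 7) hi=[34, 46] (size 2, min 34) -> median=20.5
Step 5: insert 35 -> lo=[2, 7, 34] (size 3, max 34) hi=[35, 46] (size 2, min 35) -> median=34
Step 6: insert 27 -> lo=[2, 7, 27] (size 3, max 27) hi=[34, 35, 46] (size 3, min 34) -> median=30.5
Step 7: insert 43 -> lo=[2, 7, 27, 34] (size 4, max 34) hi=[35, 43, 46] (size 3, min 35) -> median=34
Step 8: insert 1 -> lo=[1, 2, 7, 27] (size 4, max 27) hi=[34, 35, 43, 46] (size 4, min 34) -> median=30.5
Step 9: insert 13 -> lo=[1, 2, 7, 13, 27] (size 5, max 27) hi=[34, 35, 43, 46] (size 4, min 34) -> median=27
Step 10: insert 41 -> lo=[1, 2, 7, 13, 27] (size 5, max 27) hi=[34, 35, 41, 43, 46] (size 5, min 34) -> median=30.5
Step 11: insert 22 -> lo=[1, 2, 7, 13, 22, 27] (size 6, max 27) hi=[34, 35, 41, 43, 46] (size 5, min 34) -> median=27

Answer: 27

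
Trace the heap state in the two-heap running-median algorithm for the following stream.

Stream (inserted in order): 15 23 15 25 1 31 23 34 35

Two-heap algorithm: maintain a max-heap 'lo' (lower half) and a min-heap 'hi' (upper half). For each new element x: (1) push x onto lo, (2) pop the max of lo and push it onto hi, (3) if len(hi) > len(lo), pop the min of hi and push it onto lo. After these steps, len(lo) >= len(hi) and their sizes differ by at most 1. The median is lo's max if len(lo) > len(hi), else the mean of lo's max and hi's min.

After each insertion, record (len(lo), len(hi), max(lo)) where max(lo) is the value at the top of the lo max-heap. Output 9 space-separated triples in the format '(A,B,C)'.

Answer: (1,0,15) (1,1,15) (2,1,15) (2,2,15) (3,2,15) (3,3,15) (4,3,23) (4,4,23) (5,4,23)

Derivation:
Step 1: insert 15 -> lo=[15] hi=[] -> (len(lo)=1, len(hi)=0, max(lo)=15)
Step 2: insert 23 -> lo=[15] hi=[23] -> (len(lo)=1, len(hi)=1, max(lo)=15)
Step 3: insert 15 -> lo=[15, 15] hi=[23] -> (len(lo)=2, len(hi)=1, max(lo)=15)
Step 4: insert 25 -> lo=[15, 15] hi=[23, 25] -> (len(lo)=2, len(hi)=2, max(lo)=15)
Step 5: insert 1 -> lo=[1, 15, 15] hi=[23, 25] -> (len(lo)=3, len(hi)=2, max(lo)=15)
Step 6: insert 31 -> lo=[1, 15, 15] hi=[23, 25, 31] -> (len(lo)=3, len(hi)=3, max(lo)=15)
Step 7: insert 23 -> lo=[1, 15, 15, 23] hi=[23, 25, 31] -> (len(lo)=4, len(hi)=3, max(lo)=23)
Step 8: insert 34 -> lo=[1, 15, 15, 23] hi=[23, 25, 31, 34] -> (len(lo)=4, len(hi)=4, max(lo)=23)
Step 9: insert 35 -> lo=[1, 15, 15, 23, 23] hi=[25, 31, 34, 35] -> (len(lo)=5, len(hi)=4, max(lo)=23)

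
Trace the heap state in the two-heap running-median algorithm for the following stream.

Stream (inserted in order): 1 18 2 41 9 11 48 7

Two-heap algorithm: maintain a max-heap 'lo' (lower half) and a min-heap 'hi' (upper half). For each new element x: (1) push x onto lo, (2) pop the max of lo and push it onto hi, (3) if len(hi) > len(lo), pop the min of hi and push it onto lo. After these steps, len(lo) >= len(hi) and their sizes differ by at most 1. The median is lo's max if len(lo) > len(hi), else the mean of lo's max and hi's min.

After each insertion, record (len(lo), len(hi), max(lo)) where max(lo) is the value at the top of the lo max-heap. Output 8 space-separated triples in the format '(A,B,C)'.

Answer: (1,0,1) (1,1,1) (2,1,2) (2,2,2) (3,2,9) (3,3,9) (4,3,11) (4,4,9)

Derivation:
Step 1: insert 1 -> lo=[1] hi=[] -> (len(lo)=1, len(hi)=0, max(lo)=1)
Step 2: insert 18 -> lo=[1] hi=[18] -> (len(lo)=1, len(hi)=1, max(lo)=1)
Step 3: insert 2 -> lo=[1, 2] hi=[18] -> (len(lo)=2, len(hi)=1, max(lo)=2)
Step 4: insert 41 -> lo=[1, 2] hi=[18, 41] -> (len(lo)=2, len(hi)=2, max(lo)=2)
Step 5: insert 9 -> lo=[1, 2, 9] hi=[18, 41] -> (len(lo)=3, len(hi)=2, max(lo)=9)
Step 6: insert 11 -> lo=[1, 2, 9] hi=[11, 18, 41] -> (len(lo)=3, len(hi)=3, max(lo)=9)
Step 7: insert 48 -> lo=[1, 2, 9, 11] hi=[18, 41, 48] -> (len(lo)=4, len(hi)=3, max(lo)=11)
Step 8: insert 7 -> lo=[1, 2, 7, 9] hi=[11, 18, 41, 48] -> (len(lo)=4, len(hi)=4, max(lo)=9)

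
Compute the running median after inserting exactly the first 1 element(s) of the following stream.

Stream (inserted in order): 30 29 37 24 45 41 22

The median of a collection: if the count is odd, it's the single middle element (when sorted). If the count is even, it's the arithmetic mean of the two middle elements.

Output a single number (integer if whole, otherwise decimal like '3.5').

Step 1: insert 30 -> lo=[30] (size 1, max 30) hi=[] (size 0) -> median=30

Answer: 30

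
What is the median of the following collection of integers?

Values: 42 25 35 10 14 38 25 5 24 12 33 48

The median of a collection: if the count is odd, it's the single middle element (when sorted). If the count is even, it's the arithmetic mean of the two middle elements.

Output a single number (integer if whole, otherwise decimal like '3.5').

Step 1: insert 42 -> lo=[42] (size 1, max 42) hi=[] (size 0) -> median=42
Step 2: insert 25 -> lo=[25] (size 1, max 25) hi=[42] (size 1, min 42) -> median=33.5
Step 3: insert 35 -> lo=[25, 35] (size 2, max 35) hi=[42] (size 1, min 42) -> median=35
Step 4: insert 10 -> lo=[10, 25] (size 2, max 25) hi=[35, 42] (size 2, min 35) -> median=30
Step 5: insert 14 -> lo=[10, 14, 25] (size 3, max 25) hi=[35, 42] (size 2, min 35) -> median=25
Step 6: insert 38 -> lo=[10, 14, 25] (size 3, max 25) hi=[35, 38, 42] (size 3, min 35) -> median=30
Step 7: insert 25 -> lo=[10, 14, 25, 25] (size 4, max 25) hi=[35, 38, 42] (size 3, min 35) -> median=25
Step 8: insert 5 -> lo=[5, 10, 14, 25] (size 4, max 25) hi=[25, 35, 38, 42] (size 4, min 25) -> median=25
Step 9: insert 24 -> lo=[5, 10, 14, 24, 25] (size 5, max 25) hi=[25, 35, 38, 42] (size 4, min 25) -> median=25
Step 10: insert 12 -> lo=[5, 10, 12, 14, 24] (size 5, max 24) hi=[25, 25, 35, 38, 42] (size 5, min 25) -> median=24.5
Step 11: insert 33 -> lo=[5, 10, 12, 14, 24, 25] (size 6, max 25) hi=[25, 33, 35, 38, 42] (size 5, min 25) -> median=25
Step 12: insert 48 -> lo=[5, 10, 12, 14, 24, 25] (size 6, max 25) hi=[25, 33, 35, 38, 42, 48] (size 6, min 25) -> median=25

Answer: 25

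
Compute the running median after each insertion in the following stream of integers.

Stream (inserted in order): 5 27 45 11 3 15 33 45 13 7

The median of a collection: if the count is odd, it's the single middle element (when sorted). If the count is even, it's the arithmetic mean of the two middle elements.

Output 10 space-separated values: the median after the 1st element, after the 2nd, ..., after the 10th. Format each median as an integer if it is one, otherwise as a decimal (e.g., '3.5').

Answer: 5 16 27 19 11 13 15 21 15 14

Derivation:
Step 1: insert 5 -> lo=[5] (size 1, max 5) hi=[] (size 0) -> median=5
Step 2: insert 27 -> lo=[5] (size 1, max 5) hi=[27] (size 1, min 27) -> median=16
Step 3: insert 45 -> lo=[5, 27] (size 2, max 27) hi=[45] (size 1, min 45) -> median=27
Step 4: insert 11 -> lo=[5, 11] (size 2, max 11) hi=[27, 45] (size 2, min 27) -> median=19
Step 5: insert 3 -> lo=[3, 5, 11] (size 3, max 11) hi=[27, 45] (size 2, min 27) -> median=11
Step 6: insert 15 -> lo=[3, 5, 11] (size 3, max 11) hi=[15, 27, 45] (size 3, min 15) -> median=13
Step 7: insert 33 -> lo=[3, 5, 11, 15] (size 4, max 15) hi=[27, 33, 45] (size 3, min 27) -> median=15
Step 8: insert 45 -> lo=[3, 5, 11, 15] (size 4, max 15) hi=[27, 33, 45, 45] (size 4, min 27) -> median=21
Step 9: insert 13 -> lo=[3, 5, 11, 13, 15] (size 5, max 15) hi=[27, 33, 45, 45] (size 4, min 27) -> median=15
Step 10: insert 7 -> lo=[3, 5, 7, 11, 13] (size 5, max 13) hi=[15, 27, 33, 45, 45] (size 5, min 15) -> median=14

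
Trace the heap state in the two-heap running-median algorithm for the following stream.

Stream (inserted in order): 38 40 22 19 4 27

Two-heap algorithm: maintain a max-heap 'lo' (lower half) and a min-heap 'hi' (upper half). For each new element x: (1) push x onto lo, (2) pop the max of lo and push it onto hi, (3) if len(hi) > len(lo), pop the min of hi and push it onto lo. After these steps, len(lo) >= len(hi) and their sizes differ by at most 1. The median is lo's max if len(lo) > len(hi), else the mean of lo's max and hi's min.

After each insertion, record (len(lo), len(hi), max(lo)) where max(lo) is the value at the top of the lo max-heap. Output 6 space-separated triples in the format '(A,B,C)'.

Answer: (1,0,38) (1,1,38) (2,1,38) (2,2,22) (3,2,22) (3,3,22)

Derivation:
Step 1: insert 38 -> lo=[38] hi=[] -> (len(lo)=1, len(hi)=0, max(lo)=38)
Step 2: insert 40 -> lo=[38] hi=[40] -> (len(lo)=1, len(hi)=1, max(lo)=38)
Step 3: insert 22 -> lo=[22, 38] hi=[40] -> (len(lo)=2, len(hi)=1, max(lo)=38)
Step 4: insert 19 -> lo=[19, 22] hi=[38, 40] -> (len(lo)=2, len(hi)=2, max(lo)=22)
Step 5: insert 4 -> lo=[4, 19, 22] hi=[38, 40] -> (len(lo)=3, len(hi)=2, max(lo)=22)
Step 6: insert 27 -> lo=[4, 19, 22] hi=[27, 38, 40] -> (len(lo)=3, len(hi)=3, max(lo)=22)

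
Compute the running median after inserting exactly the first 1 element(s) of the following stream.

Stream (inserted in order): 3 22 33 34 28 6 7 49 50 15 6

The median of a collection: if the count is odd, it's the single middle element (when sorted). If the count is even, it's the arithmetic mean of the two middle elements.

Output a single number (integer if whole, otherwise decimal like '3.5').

Answer: 3

Derivation:
Step 1: insert 3 -> lo=[3] (size 1, max 3) hi=[] (size 0) -> median=3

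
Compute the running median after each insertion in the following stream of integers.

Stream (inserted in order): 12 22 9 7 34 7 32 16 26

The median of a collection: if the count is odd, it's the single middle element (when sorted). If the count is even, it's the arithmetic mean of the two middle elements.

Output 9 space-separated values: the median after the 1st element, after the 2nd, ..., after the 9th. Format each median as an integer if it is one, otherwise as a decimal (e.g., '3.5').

Step 1: insert 12 -> lo=[12] (size 1, max 12) hi=[] (size 0) -> median=12
Step 2: insert 22 -> lo=[12] (size 1, max 12) hi=[22] (size 1, min 22) -> median=17
Step 3: insert 9 -> lo=[9, 12] (size 2, max 12) hi=[22] (size 1, min 22) -> median=12
Step 4: insert 7 -> lo=[7, 9] (size 2, max 9) hi=[12, 22] (size 2, min 12) -> median=10.5
Step 5: insert 34 -> lo=[7, 9, 12] (size 3, max 12) hi=[22, 34] (size 2, min 22) -> median=12
Step 6: insert 7 -> lo=[7, 7, 9] (size 3, max 9) hi=[12, 22, 34] (size 3, min 12) -> median=10.5
Step 7: insert 32 -> lo=[7, 7, 9, 12] (size 4, max 12) hi=[22, 32, 34] (size 3, min 22) -> median=12
Step 8: insert 16 -> lo=[7, 7, 9, 12] (size 4, max 12) hi=[16, 22, 32, 34] (size 4, min 16) -> median=14
Step 9: insert 26 -> lo=[7, 7, 9, 12, 16] (size 5, max 16) hi=[22, 26, 32, 34] (size 4, min 22) -> median=16

Answer: 12 17 12 10.5 12 10.5 12 14 16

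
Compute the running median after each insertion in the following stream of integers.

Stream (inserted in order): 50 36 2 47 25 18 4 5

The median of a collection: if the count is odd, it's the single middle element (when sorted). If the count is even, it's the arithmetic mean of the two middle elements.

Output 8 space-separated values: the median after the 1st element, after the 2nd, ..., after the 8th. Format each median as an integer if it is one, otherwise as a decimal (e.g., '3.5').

Answer: 50 43 36 41.5 36 30.5 25 21.5

Derivation:
Step 1: insert 50 -> lo=[50] (size 1, max 50) hi=[] (size 0) -> median=50
Step 2: insert 36 -> lo=[36] (size 1, max 36) hi=[50] (size 1, min 50) -> median=43
Step 3: insert 2 -> lo=[2, 36] (size 2, max 36) hi=[50] (size 1, min 50) -> median=36
Step 4: insert 47 -> lo=[2, 36] (size 2, max 36) hi=[47, 50] (size 2, min 47) -> median=41.5
Step 5: insert 25 -> lo=[2, 25, 36] (size 3, max 36) hi=[47, 50] (size 2, min 47) -> median=36
Step 6: insert 18 -> lo=[2, 18, 25] (size 3, max 25) hi=[36, 47, 50] (size 3, min 36) -> median=30.5
Step 7: insert 4 -> lo=[2, 4, 18, 25] (size 4, max 25) hi=[36, 47, 50] (size 3, min 36) -> median=25
Step 8: insert 5 -> lo=[2, 4, 5, 18] (size 4, max 18) hi=[25, 36, 47, 50] (size 4, min 25) -> median=21.5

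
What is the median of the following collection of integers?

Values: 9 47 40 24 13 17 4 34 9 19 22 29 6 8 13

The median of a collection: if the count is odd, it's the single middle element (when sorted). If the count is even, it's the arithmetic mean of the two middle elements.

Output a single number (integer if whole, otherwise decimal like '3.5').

Answer: 17

Derivation:
Step 1: insert 9 -> lo=[9] (size 1, max 9) hi=[] (size 0) -> median=9
Step 2: insert 47 -> lo=[9] (size 1, max 9) hi=[47] (size 1, min 47) -> median=28
Step 3: insert 40 -> lo=[9, 40] (size 2, max 40) hi=[47] (size 1, min 47) -> median=40
Step 4: insert 24 -> lo=[9, 24] (size 2, max 24) hi=[40, 47] (size 2, min 40) -> median=32
Step 5: insert 13 -> lo=[9, 13, 24] (size 3, max 24) hi=[40, 47] (size 2, min 40) -> median=24
Step 6: insert 17 -> lo=[9, 13, 17] (size 3, max 17) hi=[24, 40, 47] (size 3, min 24) -> median=20.5
Step 7: insert 4 -> lo=[4, 9, 13, 17] (size 4, max 17) hi=[24, 40, 47] (size 3, min 24) -> median=17
Step 8: insert 34 -> lo=[4, 9, 13, 17] (size 4, max 17) hi=[24, 34, 40, 47] (size 4, min 24) -> median=20.5
Step 9: insert 9 -> lo=[4, 9, 9, 13, 17] (size 5, max 17) hi=[24, 34, 40, 47] (size 4, min 24) -> median=17
Step 10: insert 19 -> lo=[4, 9, 9, 13, 17] (size 5, max 17) hi=[19, 24, 34, 40, 47] (size 5, min 19) -> median=18
Step 11: insert 22 -> lo=[4, 9, 9, 13, 17, 19] (size 6, max 19) hi=[22, 24, 34, 40, 47] (size 5, min 22) -> median=19
Step 12: insert 29 -> lo=[4, 9, 9, 13, 17, 19] (size 6, max 19) hi=[22, 24, 29, 34, 40, 47] (size 6, min 22) -> median=20.5
Step 13: insert 6 -> lo=[4, 6, 9, 9, 13, 17, 19] (size 7, max 19) hi=[22, 24, 29, 34, 40, 47] (size 6, min 22) -> median=19
Step 14: insert 8 -> lo=[4, 6, 8, 9, 9, 13, 17] (size 7, max 17) hi=[19, 22, 24, 29, 34, 40, 47] (size 7, min 19) -> median=18
Step 15: insert 13 -> lo=[4, 6, 8, 9, 9, 13, 13, 17] (size 8, max 17) hi=[19, 22, 24, 29, 34, 40, 47] (size 7, min 19) -> median=17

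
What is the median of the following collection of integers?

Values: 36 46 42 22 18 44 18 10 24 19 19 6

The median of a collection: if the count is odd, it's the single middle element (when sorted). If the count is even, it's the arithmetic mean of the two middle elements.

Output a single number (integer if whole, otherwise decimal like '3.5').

Step 1: insert 36 -> lo=[36] (size 1, max 36) hi=[] (size 0) -> median=36
Step 2: insert 46 -> lo=[36] (size 1, max 36) hi=[46] (size 1, min 46) -> median=41
Step 3: insert 42 -> lo=[36, 42] (size 2, max 42) hi=[46] (size 1, min 46) -> median=42
Step 4: insert 22 -> lo=[22, 36] (size 2, max 36) hi=[42, 46] (size 2, min 42) -> median=39
Step 5: insert 18 -> lo=[18, 22, 36] (size 3, max 36) hi=[42, 46] (size 2, min 42) -> median=36
Step 6: insert 44 -> lo=[18, 22, 36] (size 3, max 36) hi=[42, 44, 46] (size 3, min 42) -> median=39
Step 7: insert 18 -> lo=[18, 18, 22, 36] (size 4, max 36) hi=[42, 44, 46] (size 3, min 42) -> median=36
Step 8: insert 10 -> lo=[10, 18, 18, 22] (size 4, max 22) hi=[36, 42, 44, 46] (size 4, min 36) -> median=29
Step 9: insert 24 -> lo=[10, 18, 18, 22, 24] (size 5, max 24) hi=[36, 42, 44, 46] (size 4, min 36) -> median=24
Step 10: insert 19 -> lo=[10, 18, 18, 19, 22] (size 5, max 22) hi=[24, 36, 42, 44, 46] (size 5, min 24) -> median=23
Step 11: insert 19 -> lo=[10, 18, 18, 19, 19, 22] (size 6, max 22) hi=[24, 36, 42, 44, 46] (size 5, min 24) -> median=22
Step 12: insert 6 -> lo=[6, 10, 18, 18, 19, 19] (size 6, max 19) hi=[22, 24, 36, 42, 44, 46] (size 6, min 22) -> median=20.5

Answer: 20.5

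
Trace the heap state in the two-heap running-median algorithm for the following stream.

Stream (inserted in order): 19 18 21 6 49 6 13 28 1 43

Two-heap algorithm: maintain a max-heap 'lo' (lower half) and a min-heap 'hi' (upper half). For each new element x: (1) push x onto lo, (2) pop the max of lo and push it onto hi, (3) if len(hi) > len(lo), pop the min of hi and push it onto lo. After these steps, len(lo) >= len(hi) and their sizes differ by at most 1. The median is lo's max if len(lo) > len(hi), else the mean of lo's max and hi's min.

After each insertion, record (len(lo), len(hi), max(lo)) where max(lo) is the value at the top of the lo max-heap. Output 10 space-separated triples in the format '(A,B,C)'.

Answer: (1,0,19) (1,1,18) (2,1,19) (2,2,18) (3,2,19) (3,3,18) (4,3,18) (4,4,18) (5,4,18) (5,5,18)

Derivation:
Step 1: insert 19 -> lo=[19] hi=[] -> (len(lo)=1, len(hi)=0, max(lo)=19)
Step 2: insert 18 -> lo=[18] hi=[19] -> (len(lo)=1, len(hi)=1, max(lo)=18)
Step 3: insert 21 -> lo=[18, 19] hi=[21] -> (len(lo)=2, len(hi)=1, max(lo)=19)
Step 4: insert 6 -> lo=[6, 18] hi=[19, 21] -> (len(lo)=2, len(hi)=2, max(lo)=18)
Step 5: insert 49 -> lo=[6, 18, 19] hi=[21, 49] -> (len(lo)=3, len(hi)=2, max(lo)=19)
Step 6: insert 6 -> lo=[6, 6, 18] hi=[19, 21, 49] -> (len(lo)=3, len(hi)=3, max(lo)=18)
Step 7: insert 13 -> lo=[6, 6, 13, 18] hi=[19, 21, 49] -> (len(lo)=4, len(hi)=3, max(lo)=18)
Step 8: insert 28 -> lo=[6, 6, 13, 18] hi=[19, 21, 28, 49] -> (len(lo)=4, len(hi)=4, max(lo)=18)
Step 9: insert 1 -> lo=[1, 6, 6, 13, 18] hi=[19, 21, 28, 49] -> (len(lo)=5, len(hi)=4, max(lo)=18)
Step 10: insert 43 -> lo=[1, 6, 6, 13, 18] hi=[19, 21, 28, 43, 49] -> (len(lo)=5, len(hi)=5, max(lo)=18)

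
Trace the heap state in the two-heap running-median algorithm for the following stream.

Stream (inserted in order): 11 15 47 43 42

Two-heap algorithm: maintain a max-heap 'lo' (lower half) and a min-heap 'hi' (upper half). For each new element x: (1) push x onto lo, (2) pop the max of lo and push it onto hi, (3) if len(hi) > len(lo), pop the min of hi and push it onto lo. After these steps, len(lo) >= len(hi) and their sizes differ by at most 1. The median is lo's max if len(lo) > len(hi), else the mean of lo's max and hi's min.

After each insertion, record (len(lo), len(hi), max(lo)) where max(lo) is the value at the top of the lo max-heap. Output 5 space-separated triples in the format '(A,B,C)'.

Answer: (1,0,11) (1,1,11) (2,1,15) (2,2,15) (3,2,42)

Derivation:
Step 1: insert 11 -> lo=[11] hi=[] -> (len(lo)=1, len(hi)=0, max(lo)=11)
Step 2: insert 15 -> lo=[11] hi=[15] -> (len(lo)=1, len(hi)=1, max(lo)=11)
Step 3: insert 47 -> lo=[11, 15] hi=[47] -> (len(lo)=2, len(hi)=1, max(lo)=15)
Step 4: insert 43 -> lo=[11, 15] hi=[43, 47] -> (len(lo)=2, len(hi)=2, max(lo)=15)
Step 5: insert 42 -> lo=[11, 15, 42] hi=[43, 47] -> (len(lo)=3, len(hi)=2, max(lo)=42)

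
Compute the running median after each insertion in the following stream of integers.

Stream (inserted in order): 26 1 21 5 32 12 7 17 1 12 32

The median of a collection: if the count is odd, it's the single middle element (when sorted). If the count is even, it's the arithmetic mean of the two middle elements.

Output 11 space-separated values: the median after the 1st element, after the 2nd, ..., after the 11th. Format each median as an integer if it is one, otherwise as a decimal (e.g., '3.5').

Step 1: insert 26 -> lo=[26] (size 1, max 26) hi=[] (size 0) -> median=26
Step 2: insert 1 -> lo=[1] (size 1, max 1) hi=[26] (size 1, min 26) -> median=13.5
Step 3: insert 21 -> lo=[1, 21] (size 2, max 21) hi=[26] (size 1, min 26) -> median=21
Step 4: insert 5 -> lo=[1, 5] (size 2, max 5) hi=[21, 26] (size 2, min 21) -> median=13
Step 5: insert 32 -> lo=[1, 5, 21] (size 3, max 21) hi=[26, 32] (size 2, min 26) -> median=21
Step 6: insert 12 -> lo=[1, 5, 12] (size 3, max 12) hi=[21, 26, 32] (size 3, min 21) -> median=16.5
Step 7: insert 7 -> lo=[1, 5, 7, 12] (size 4, max 12) hi=[21, 26, 32] (size 3, min 21) -> median=12
Step 8: insert 17 -> lo=[1, 5, 7, 12] (size 4, max 12) hi=[17, 21, 26, 32] (size 4, min 17) -> median=14.5
Step 9: insert 1 -> lo=[1, 1, 5, 7, 12] (size 5, max 12) hi=[17, 21, 26, 32] (size 4, min 17) -> median=12
Step 10: insert 12 -> lo=[1, 1, 5, 7, 12] (size 5, max 12) hi=[12, 17, 21, 26, 32] (size 5, min 12) -> median=12
Step 11: insert 32 -> lo=[1, 1, 5, 7, 12, 12] (size 6, max 12) hi=[17, 21, 26, 32, 32] (size 5, min 17) -> median=12

Answer: 26 13.5 21 13 21 16.5 12 14.5 12 12 12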